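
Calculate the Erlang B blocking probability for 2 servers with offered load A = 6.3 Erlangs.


B(N,A) = (A^N/N!) / sum(A^k/k!, k=0..N) with N=2, A=6.3 = 0.7311

0.7311


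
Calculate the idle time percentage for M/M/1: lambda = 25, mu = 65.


Idle fraction = (1 - rho) * 100 = (1 - 25/65) * 100 = 61.5%

61.5%


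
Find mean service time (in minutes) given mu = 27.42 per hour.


Mean service time = 60/mu = 60/27.42 = 2.19 minutes

2.19 minutes


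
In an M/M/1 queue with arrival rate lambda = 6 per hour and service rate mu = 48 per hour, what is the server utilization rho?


rho = lambda/mu = 6/48 = 0.125

0.125


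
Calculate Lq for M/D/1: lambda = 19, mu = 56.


M/D/1: Lq = rho^2 / (2*(1-rho)) where rho = 19/56; Lq = 0.09

0.09


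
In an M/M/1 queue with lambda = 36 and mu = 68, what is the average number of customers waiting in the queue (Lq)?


rho = 36/68; Lq = rho^2/(1-rho) = 0.6

0.6


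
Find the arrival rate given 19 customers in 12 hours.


lambda = total arrivals / time = 19 / 12 = 1.58 per hour

1.58 per hour


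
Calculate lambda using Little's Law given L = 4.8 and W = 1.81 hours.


lambda = L / W = 4.8 / 1.81 = 2.65 per hour

2.65 per hour


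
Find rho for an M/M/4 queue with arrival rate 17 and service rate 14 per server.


rho = lambda/(c*mu) = 17/(4*14) = 0.3036

0.3036


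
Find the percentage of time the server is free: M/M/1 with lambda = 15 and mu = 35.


Idle fraction = (1 - rho) * 100 = (1 - 15/35) * 100 = 57.1%

57.1%


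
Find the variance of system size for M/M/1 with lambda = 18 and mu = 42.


rho = 18/42; Var(N) = rho/(1-rho)^2 = 1.31

1.31


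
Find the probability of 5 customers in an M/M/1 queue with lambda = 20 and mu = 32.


rho = 20/32; P(n) = (1-rho)*rho^n = (1-20/32)*(20/32)^5 = 0.0358

0.0358


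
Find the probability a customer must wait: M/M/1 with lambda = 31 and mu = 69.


P(wait) = rho = lambda/mu = 31/69 = 0.4493

0.4493


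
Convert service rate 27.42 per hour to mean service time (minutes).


Mean service time = 60/mu = 60/27.42 = 2.19 minutes

2.19 minutes


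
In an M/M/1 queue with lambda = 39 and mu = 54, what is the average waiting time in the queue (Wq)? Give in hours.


rho = 39/54; Wq = rho/(mu - lambda) = 0.0481 hours

0.0481 hours


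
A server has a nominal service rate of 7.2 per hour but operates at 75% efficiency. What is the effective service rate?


Effective rate = mu * efficiency = 7.2 * 0.75 = 5.4 per hour

5.4 per hour


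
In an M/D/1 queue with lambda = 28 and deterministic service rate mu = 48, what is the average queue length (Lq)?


M/D/1: Lq = rho^2 / (2*(1-rho)) where rho = 28/48; Lq = 0.41

0.41


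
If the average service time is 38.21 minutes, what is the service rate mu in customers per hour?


mu = 60 / avg_service_time = 60 / 38.21 = 1.57 per hour

1.57 per hour


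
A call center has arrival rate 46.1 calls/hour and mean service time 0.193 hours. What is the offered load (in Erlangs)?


Offered load a = lambda * E[S] = 46.1 * 0.193 = 8.9 Erlangs

8.9 Erlangs


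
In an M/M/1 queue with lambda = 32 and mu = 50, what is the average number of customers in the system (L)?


rho = 32/50; L = rho/(1-rho) = 1.78

1.78


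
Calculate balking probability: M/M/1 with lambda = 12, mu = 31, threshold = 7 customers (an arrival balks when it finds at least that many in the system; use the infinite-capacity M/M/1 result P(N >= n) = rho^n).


P(N >= 7) = rho^7 = (12/31)^7 = 0.0013

0.0013


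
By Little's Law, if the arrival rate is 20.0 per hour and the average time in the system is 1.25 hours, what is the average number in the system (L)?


L = lambda * W = 20.0 * 1.25 = 25.0

25.0


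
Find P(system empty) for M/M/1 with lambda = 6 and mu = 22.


P0 = 1 - rho = 1 - 6/22 = 0.7273

0.7273


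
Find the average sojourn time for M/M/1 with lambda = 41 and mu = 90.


W = 1/(mu - lambda) = 1/(90 - 41) = 0.0204 hours

0.0204 hours


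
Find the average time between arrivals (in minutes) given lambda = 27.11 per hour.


Mean interarrival time = 60/lambda = 60/27.11 = 2.21 minutes

2.21 minutes


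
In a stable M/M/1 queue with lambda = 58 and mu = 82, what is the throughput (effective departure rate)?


For a stable queue (lambda < mu), throughput = lambda = 58 per hour

58 per hour


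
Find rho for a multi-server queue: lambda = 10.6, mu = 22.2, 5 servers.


rho = lambda / (c * mu) = 10.6 / (5 * 22.2) = 0.0955

0.0955


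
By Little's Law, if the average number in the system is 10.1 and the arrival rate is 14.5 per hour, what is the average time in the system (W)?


W = L / lambda = 10.1 / 14.5 = 0.6966 hours

0.6966 hours


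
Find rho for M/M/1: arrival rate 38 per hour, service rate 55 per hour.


rho = lambda/mu = 38/55 = 0.6909

0.6909


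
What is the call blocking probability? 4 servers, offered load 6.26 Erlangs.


B(N,A) = (A^N/N!) / sum(A^k/k!, k=0..N) with N=4, A=6.26 = 0.4858

0.4858


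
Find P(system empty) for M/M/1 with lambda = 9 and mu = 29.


P0 = 1 - rho = 1 - 9/29 = 0.6897

0.6897


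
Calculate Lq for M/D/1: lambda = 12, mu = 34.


M/D/1: Lq = rho^2 / (2*(1-rho)) where rho = 12/34; Lq = 0.1

0.1


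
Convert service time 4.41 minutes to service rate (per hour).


mu = 60 / avg_service_time = 60 / 4.41 = 13.61 per hour

13.61 per hour


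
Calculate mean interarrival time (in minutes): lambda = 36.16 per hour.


Mean interarrival time = 60/lambda = 60/36.16 = 1.66 minutes

1.66 minutes


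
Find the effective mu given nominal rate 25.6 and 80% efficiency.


Effective rate = mu * efficiency = 25.6 * 0.8 = 20.48 per hour

20.48 per hour


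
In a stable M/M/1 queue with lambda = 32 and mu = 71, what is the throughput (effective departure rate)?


For a stable queue (lambda < mu), throughput = lambda = 32 per hour

32 per hour


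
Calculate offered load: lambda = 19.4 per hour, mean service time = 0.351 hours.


Offered load a = lambda * E[S] = 19.4 * 0.351 = 6.81 Erlangs

6.81 Erlangs


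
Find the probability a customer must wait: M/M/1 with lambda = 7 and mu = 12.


P(wait) = rho = lambda/mu = 7/12 = 0.5833

0.5833


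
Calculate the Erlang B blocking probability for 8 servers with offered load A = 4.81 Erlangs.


B(N,A) = (A^N/N!) / sum(A^k/k!, k=0..N) with N=8, A=4.81 = 0.0614

0.0614


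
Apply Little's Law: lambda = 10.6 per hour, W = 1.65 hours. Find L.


L = lambda * W = 10.6 * 1.65 = 17.49

17.49


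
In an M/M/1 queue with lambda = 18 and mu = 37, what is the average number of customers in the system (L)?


rho = 18/37; L = rho/(1-rho) = 0.95

0.95


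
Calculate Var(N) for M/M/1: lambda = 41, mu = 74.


rho = 41/74; Var(N) = rho/(1-rho)^2 = 2.79

2.79


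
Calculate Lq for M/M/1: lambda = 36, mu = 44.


rho = 36/44; Lq = rho^2/(1-rho) = 3.68

3.68


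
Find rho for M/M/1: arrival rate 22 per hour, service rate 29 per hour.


rho = lambda/mu = 22/29 = 0.7586

0.7586


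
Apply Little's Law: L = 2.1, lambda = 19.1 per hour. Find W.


W = L / lambda = 2.1 / 19.1 = 0.1099 hours

0.1099 hours


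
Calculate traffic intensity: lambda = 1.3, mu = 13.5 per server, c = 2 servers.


rho = lambda / (c * mu) = 1.3 / (2 * 13.5) = 0.0481

0.0481


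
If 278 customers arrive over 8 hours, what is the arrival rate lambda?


lambda = total arrivals / time = 278 / 8 = 34.75 per hour

34.75 per hour


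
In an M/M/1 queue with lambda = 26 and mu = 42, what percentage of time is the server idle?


Idle fraction = (1 - rho) * 100 = (1 - 26/42) * 100 = 38.1%

38.1%


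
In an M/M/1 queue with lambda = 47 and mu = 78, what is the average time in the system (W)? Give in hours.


W = 1/(mu - lambda) = 1/(78 - 47) = 0.0323 hours

0.0323 hours


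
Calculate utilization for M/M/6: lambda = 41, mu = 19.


rho = lambda/(c*mu) = 41/(6*19) = 0.3596

0.3596


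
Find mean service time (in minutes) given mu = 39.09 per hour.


Mean service time = 60/mu = 60/39.09 = 1.53 minutes

1.53 minutes


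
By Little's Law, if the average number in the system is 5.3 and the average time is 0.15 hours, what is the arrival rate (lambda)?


lambda = L / W = 5.3 / 0.15 = 35.33 per hour

35.33 per hour


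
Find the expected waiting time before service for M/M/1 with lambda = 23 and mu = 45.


rho = 23/45; Wq = rho/(mu - lambda) = 0.0232 hours

0.0232 hours


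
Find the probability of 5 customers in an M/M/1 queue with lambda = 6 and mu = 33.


rho = 6/33; P(n) = (1-rho)*rho^n = (1-6/33)*(6/33)^5 = 0.0002

0.0002


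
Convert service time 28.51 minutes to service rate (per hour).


mu = 60 / avg_service_time = 60 / 28.51 = 2.1 per hour

2.1 per hour


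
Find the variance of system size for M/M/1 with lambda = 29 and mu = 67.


rho = 29/67; Var(N) = rho/(1-rho)^2 = 1.35

1.35


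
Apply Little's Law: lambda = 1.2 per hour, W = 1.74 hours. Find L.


L = lambda * W = 1.2 * 1.74 = 2.09

2.09


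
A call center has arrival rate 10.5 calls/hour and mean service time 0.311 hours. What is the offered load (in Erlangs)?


Offered load a = lambda * E[S] = 10.5 * 0.311 = 3.27 Erlangs

3.27 Erlangs


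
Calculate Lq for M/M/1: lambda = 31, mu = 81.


rho = 31/81; Lq = rho^2/(1-rho) = 0.24

0.24


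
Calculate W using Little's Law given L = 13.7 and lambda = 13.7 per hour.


W = L / lambda = 13.7 / 13.7 = 1.0 hours

1.0 hours


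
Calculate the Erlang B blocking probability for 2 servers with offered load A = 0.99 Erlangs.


B(N,A) = (A^N/N!) / sum(A^k/k!, k=0..N) with N=2, A=0.99 = 0.1976

0.1976


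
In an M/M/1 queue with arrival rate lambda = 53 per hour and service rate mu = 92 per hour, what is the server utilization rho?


rho = lambda/mu = 53/92 = 0.5761

0.5761


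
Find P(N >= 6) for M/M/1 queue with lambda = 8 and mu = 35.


P(N >= 6) = rho^6 = (8/35)^6 = 0.0001

0.0001


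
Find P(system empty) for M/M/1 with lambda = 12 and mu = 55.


P0 = 1 - rho = 1 - 12/55 = 0.7818

0.7818


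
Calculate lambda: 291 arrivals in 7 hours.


lambda = total arrivals / time = 291 / 7 = 41.57 per hour

41.57 per hour


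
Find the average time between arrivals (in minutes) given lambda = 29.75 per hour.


Mean interarrival time = 60/lambda = 60/29.75 = 2.02 minutes

2.02 minutes


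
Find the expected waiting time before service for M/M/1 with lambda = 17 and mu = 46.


rho = 17/46; Wq = rho/(mu - lambda) = 0.0127 hours

0.0127 hours


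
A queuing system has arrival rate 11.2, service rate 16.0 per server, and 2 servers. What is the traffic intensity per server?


rho = lambda / (c * mu) = 11.2 / (2 * 16.0) = 0.35

0.35


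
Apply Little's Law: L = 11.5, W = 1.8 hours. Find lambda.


lambda = L / W = 11.5 / 1.8 = 6.39 per hour

6.39 per hour


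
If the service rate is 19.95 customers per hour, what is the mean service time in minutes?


Mean service time = 60/mu = 60/19.95 = 3.01 minutes

3.01 minutes


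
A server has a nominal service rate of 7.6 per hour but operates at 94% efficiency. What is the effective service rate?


Effective rate = mu * efficiency = 7.6 * 0.94 = 7.14 per hour

7.14 per hour


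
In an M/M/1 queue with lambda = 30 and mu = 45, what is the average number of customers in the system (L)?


rho = 30/45; L = rho/(1-rho) = 2.0

2.0


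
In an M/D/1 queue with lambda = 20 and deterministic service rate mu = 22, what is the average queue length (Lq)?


M/D/1: Lq = rho^2 / (2*(1-rho)) where rho = 20/22; Lq = 4.55

4.55


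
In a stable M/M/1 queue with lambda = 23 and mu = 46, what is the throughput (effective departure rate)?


For a stable queue (lambda < mu), throughput = lambda = 23 per hour

23 per hour


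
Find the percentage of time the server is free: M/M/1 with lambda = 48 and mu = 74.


Idle fraction = (1 - rho) * 100 = (1 - 48/74) * 100 = 35.1%

35.1%


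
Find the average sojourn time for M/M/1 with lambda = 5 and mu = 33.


W = 1/(mu - lambda) = 1/(33 - 5) = 0.0357 hours

0.0357 hours


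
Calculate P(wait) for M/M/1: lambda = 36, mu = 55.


P(wait) = rho = lambda/mu = 36/55 = 0.6545

0.6545


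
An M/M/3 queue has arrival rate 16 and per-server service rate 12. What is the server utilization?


rho = lambda/(c*mu) = 16/(3*12) = 0.4444

0.4444


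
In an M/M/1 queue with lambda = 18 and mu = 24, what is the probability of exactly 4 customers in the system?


rho = 18/24; P(n) = (1-rho)*rho^n = (1-18/24)*(18/24)^4 = 0.0791

0.0791


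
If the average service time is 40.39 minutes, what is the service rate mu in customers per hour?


mu = 60 / avg_service_time = 60 / 40.39 = 1.49 per hour

1.49 per hour


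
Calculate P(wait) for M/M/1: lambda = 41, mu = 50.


P(wait) = rho = lambda/mu = 41/50 = 0.82

0.82


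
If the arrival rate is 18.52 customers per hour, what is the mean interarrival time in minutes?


Mean interarrival time = 60/lambda = 60/18.52 = 3.24 minutes

3.24 minutes


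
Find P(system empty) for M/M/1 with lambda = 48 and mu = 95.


P0 = 1 - rho = 1 - 48/95 = 0.4947

0.4947


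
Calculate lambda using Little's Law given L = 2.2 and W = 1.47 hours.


lambda = L / W = 2.2 / 1.47 = 1.5 per hour

1.5 per hour


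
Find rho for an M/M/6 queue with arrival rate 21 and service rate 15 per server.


rho = lambda/(c*mu) = 21/(6*15) = 0.2333

0.2333


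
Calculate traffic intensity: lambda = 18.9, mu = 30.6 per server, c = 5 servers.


rho = lambda / (c * mu) = 18.9 / (5 * 30.6) = 0.1235

0.1235


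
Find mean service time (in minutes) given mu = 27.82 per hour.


Mean service time = 60/mu = 60/27.82 = 2.16 minutes

2.16 minutes


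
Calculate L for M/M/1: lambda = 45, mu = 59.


rho = 45/59; L = rho/(1-rho) = 3.21

3.21


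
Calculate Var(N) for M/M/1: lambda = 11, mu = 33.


rho = 11/33; Var(N) = rho/(1-rho)^2 = 0.75

0.75


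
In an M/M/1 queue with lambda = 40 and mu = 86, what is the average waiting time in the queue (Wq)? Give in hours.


rho = 40/86; Wq = rho/(mu - lambda) = 0.0101 hours

0.0101 hours


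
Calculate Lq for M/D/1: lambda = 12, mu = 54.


M/D/1: Lq = rho^2 / (2*(1-rho)) where rho = 12/54; Lq = 0.03

0.03


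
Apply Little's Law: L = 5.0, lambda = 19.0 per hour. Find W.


W = L / lambda = 5.0 / 19.0 = 0.2632 hours

0.2632 hours


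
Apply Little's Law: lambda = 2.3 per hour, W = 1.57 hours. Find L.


L = lambda * W = 2.3 * 1.57 = 3.61

3.61


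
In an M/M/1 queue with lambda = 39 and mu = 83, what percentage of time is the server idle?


Idle fraction = (1 - rho) * 100 = (1 - 39/83) * 100 = 53.0%

53.0%


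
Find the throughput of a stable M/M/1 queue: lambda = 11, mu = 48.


For a stable queue (lambda < mu), throughput = lambda = 11 per hour

11 per hour


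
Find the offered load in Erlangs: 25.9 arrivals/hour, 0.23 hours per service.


Offered load a = lambda * E[S] = 25.9 * 0.23 = 5.96 Erlangs

5.96 Erlangs


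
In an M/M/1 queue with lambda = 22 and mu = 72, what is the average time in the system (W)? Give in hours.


W = 1/(mu - lambda) = 1/(72 - 22) = 0.02 hours

0.02 hours


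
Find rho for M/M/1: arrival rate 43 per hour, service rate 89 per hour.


rho = lambda/mu = 43/89 = 0.4831

0.4831


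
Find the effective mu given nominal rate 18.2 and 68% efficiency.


Effective rate = mu * efficiency = 18.2 * 0.68 = 12.38 per hour

12.38 per hour


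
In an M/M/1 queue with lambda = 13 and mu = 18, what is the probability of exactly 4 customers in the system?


rho = 13/18; P(n) = (1-rho)*rho^n = (1-13/18)*(13/18)^4 = 0.0756

0.0756


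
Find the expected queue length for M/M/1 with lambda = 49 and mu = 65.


rho = 49/65; Lq = rho^2/(1-rho) = 2.31

2.31


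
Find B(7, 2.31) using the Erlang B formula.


B(N,A) = (A^N/N!) / sum(A^k/k!, k=0..N) with N=7, A=2.31 = 0.0069

0.0069


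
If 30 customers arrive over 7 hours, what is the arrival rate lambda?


lambda = total arrivals / time = 30 / 7 = 4.29 per hour

4.29 per hour


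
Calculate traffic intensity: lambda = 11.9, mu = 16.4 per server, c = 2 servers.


rho = lambda / (c * mu) = 11.9 / (2 * 16.4) = 0.3628

0.3628


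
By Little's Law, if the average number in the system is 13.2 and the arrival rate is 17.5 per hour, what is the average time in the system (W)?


W = L / lambda = 13.2 / 17.5 = 0.7543 hours

0.7543 hours


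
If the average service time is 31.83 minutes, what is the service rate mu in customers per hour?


mu = 60 / avg_service_time = 60 / 31.83 = 1.89 per hour

1.89 per hour


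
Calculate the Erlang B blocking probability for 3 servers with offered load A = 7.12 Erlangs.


B(N,A) = (A^N/N!) / sum(A^k/k!, k=0..N) with N=3, A=7.12 = 0.6425

0.6425


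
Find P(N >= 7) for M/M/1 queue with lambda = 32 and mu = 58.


P(N >= 7) = rho^7 = (32/58)^7 = 0.0156

0.0156


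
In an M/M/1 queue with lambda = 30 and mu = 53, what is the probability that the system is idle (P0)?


P0 = 1 - rho = 1 - 30/53 = 0.434

0.434


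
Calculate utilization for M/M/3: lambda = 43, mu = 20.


rho = lambda/(c*mu) = 43/(3*20) = 0.7167

0.7167


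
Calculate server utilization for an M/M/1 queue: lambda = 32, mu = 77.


rho = lambda/mu = 32/77 = 0.4156

0.4156


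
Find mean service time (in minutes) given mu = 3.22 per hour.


Mean service time = 60/mu = 60/3.22 = 18.63 minutes

18.63 minutes


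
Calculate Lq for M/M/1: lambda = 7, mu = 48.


rho = 7/48; Lq = rho^2/(1-rho) = 0.02

0.02


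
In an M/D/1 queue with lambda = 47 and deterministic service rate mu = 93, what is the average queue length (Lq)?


M/D/1: Lq = rho^2 / (2*(1-rho)) where rho = 47/93; Lq = 0.26

0.26


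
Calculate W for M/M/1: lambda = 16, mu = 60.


W = 1/(mu - lambda) = 1/(60 - 16) = 0.0227 hours

0.0227 hours


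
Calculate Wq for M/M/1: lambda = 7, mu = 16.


rho = 7/16; Wq = rho/(mu - lambda) = 0.0486 hours

0.0486 hours


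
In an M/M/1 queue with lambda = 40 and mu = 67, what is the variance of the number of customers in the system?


rho = 40/67; Var(N) = rho/(1-rho)^2 = 3.68

3.68


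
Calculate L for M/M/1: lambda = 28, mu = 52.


rho = 28/52; L = rho/(1-rho) = 1.17

1.17


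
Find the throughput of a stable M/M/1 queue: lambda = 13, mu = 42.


For a stable queue (lambda < mu), throughput = lambda = 13 per hour

13 per hour


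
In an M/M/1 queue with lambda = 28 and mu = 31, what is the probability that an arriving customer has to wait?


P(wait) = rho = lambda/mu = 28/31 = 0.9032

0.9032


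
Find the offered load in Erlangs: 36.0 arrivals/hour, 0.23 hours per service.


Offered load a = lambda * E[S] = 36.0 * 0.23 = 8.28 Erlangs

8.28 Erlangs


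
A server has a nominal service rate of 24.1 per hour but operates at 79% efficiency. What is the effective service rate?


Effective rate = mu * efficiency = 24.1 * 0.79 = 19.04 per hour

19.04 per hour


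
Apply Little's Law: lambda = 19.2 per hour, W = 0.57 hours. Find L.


L = lambda * W = 19.2 * 0.57 = 10.94

10.94


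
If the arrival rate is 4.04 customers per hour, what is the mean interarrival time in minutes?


Mean interarrival time = 60/lambda = 60/4.04 = 14.85 minutes

14.85 minutes


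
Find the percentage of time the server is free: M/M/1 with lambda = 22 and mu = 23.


Idle fraction = (1 - rho) * 100 = (1 - 22/23) * 100 = 4.3%

4.3%


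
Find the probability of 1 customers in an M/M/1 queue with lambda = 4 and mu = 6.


rho = 4/6; P(n) = (1-rho)*rho^n = (1-4/6)*(4/6)^1 = 0.2222

0.2222


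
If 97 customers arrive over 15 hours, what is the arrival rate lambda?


lambda = total arrivals / time = 97 / 15 = 6.47 per hour

6.47 per hour


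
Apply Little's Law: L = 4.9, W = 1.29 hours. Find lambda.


lambda = L / W = 4.9 / 1.29 = 3.8 per hour

3.8 per hour


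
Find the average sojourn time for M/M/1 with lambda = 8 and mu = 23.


W = 1/(mu - lambda) = 1/(23 - 8) = 0.0667 hours

0.0667 hours


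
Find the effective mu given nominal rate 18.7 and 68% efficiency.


Effective rate = mu * efficiency = 18.7 * 0.68 = 12.72 per hour

12.72 per hour


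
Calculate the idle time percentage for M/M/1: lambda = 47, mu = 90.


Idle fraction = (1 - rho) * 100 = (1 - 47/90) * 100 = 47.8%

47.8%


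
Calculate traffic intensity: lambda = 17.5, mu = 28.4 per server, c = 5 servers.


rho = lambda / (c * mu) = 17.5 / (5 * 28.4) = 0.1232

0.1232


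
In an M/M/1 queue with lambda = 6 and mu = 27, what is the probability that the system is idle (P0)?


P0 = 1 - rho = 1 - 6/27 = 0.7778

0.7778


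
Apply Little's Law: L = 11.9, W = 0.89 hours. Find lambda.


lambda = L / W = 11.9 / 0.89 = 13.37 per hour

13.37 per hour


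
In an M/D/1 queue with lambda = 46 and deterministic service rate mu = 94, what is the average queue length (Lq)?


M/D/1: Lq = rho^2 / (2*(1-rho)) where rho = 46/94; Lq = 0.23

0.23


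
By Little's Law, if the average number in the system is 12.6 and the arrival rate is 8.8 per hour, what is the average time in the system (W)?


W = L / lambda = 12.6 / 8.8 = 1.4318 hours

1.4318 hours


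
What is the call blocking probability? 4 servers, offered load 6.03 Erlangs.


B(N,A) = (A^N/N!) / sum(A^k/k!, k=0..N) with N=4, A=6.03 = 0.4715

0.4715


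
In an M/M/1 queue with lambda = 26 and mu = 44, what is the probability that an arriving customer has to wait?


P(wait) = rho = lambda/mu = 26/44 = 0.5909

0.5909


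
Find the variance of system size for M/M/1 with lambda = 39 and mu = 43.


rho = 39/43; Var(N) = rho/(1-rho)^2 = 104.81

104.81


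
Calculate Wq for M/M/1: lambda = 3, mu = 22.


rho = 3/22; Wq = rho/(mu - lambda) = 0.0072 hours

0.0072 hours


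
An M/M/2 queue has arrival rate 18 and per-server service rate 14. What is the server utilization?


rho = lambda/(c*mu) = 18/(2*14) = 0.6429

0.6429


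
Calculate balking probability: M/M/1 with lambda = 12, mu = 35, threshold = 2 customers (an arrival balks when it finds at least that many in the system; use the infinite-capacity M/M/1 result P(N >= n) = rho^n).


P(N >= 2) = rho^2 = (12/35)^2 = 0.1176

0.1176


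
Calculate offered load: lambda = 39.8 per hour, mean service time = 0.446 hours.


Offered load a = lambda * E[S] = 39.8 * 0.446 = 17.75 Erlangs

17.75 Erlangs


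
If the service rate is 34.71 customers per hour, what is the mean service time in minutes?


Mean service time = 60/mu = 60/34.71 = 1.73 minutes

1.73 minutes


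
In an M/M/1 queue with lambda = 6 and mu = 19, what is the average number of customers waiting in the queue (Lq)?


rho = 6/19; Lq = rho^2/(1-rho) = 0.15

0.15


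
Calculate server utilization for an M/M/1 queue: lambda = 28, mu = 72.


rho = lambda/mu = 28/72 = 0.3889

0.3889


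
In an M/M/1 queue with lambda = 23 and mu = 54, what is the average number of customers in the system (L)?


rho = 23/54; L = rho/(1-rho) = 0.74

0.74


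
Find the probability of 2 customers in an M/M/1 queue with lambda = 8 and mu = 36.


rho = 8/36; P(n) = (1-rho)*rho^n = (1-8/36)*(8/36)^2 = 0.0384

0.0384


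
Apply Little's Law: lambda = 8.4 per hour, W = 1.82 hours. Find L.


L = lambda * W = 8.4 * 1.82 = 15.29

15.29


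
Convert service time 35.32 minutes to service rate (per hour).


mu = 60 / avg_service_time = 60 / 35.32 = 1.7 per hour

1.7 per hour


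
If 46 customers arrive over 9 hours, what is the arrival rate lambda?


lambda = total arrivals / time = 46 / 9 = 5.11 per hour

5.11 per hour


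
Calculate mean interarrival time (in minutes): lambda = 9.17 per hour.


Mean interarrival time = 60/lambda = 60/9.17 = 6.54 minutes

6.54 minutes


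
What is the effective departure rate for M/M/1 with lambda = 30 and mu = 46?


For a stable queue (lambda < mu), throughput = lambda = 30 per hour

30 per hour


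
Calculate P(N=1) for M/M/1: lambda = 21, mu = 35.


rho = 21/35; P(n) = (1-rho)*rho^n = (1-21/35)*(21/35)^1 = 0.24

0.24


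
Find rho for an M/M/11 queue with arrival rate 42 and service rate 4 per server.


rho = lambda/(c*mu) = 42/(11*4) = 0.9545

0.9545


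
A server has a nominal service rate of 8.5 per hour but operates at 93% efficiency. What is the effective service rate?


Effective rate = mu * efficiency = 8.5 * 0.93 = 7.91 per hour

7.91 per hour


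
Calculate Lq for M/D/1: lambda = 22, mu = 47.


M/D/1: Lq = rho^2 / (2*(1-rho)) where rho = 22/47; Lq = 0.21

0.21


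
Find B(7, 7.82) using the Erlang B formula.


B(N,A) = (A^N/N!) / sum(A^k/k!, k=0..N) with N=7, A=7.82 = 0.2979

0.2979


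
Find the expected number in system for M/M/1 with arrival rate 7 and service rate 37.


rho = 7/37; L = rho/(1-rho) = 0.23

0.23


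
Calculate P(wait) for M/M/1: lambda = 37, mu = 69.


P(wait) = rho = lambda/mu = 37/69 = 0.5362

0.5362


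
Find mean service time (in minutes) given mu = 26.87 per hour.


Mean service time = 60/mu = 60/26.87 = 2.23 minutes

2.23 minutes


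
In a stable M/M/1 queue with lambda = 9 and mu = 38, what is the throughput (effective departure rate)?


For a stable queue (lambda < mu), throughput = lambda = 9 per hour

9 per hour


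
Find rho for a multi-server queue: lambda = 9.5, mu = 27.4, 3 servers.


rho = lambda / (c * mu) = 9.5 / (3 * 27.4) = 0.1156

0.1156


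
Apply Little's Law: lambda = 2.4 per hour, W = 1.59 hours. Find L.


L = lambda * W = 2.4 * 1.59 = 3.82

3.82


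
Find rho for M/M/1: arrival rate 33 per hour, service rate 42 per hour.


rho = lambda/mu = 33/42 = 0.7857

0.7857


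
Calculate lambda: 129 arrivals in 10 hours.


lambda = total arrivals / time = 129 / 10 = 12.9 per hour

12.9 per hour


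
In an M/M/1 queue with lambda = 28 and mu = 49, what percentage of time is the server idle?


Idle fraction = (1 - rho) * 100 = (1 - 28/49) * 100 = 42.9%

42.9%


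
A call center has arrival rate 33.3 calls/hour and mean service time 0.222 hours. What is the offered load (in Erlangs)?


Offered load a = lambda * E[S] = 33.3 * 0.222 = 7.39 Erlangs

7.39 Erlangs


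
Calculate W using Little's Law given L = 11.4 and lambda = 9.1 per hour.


W = L / lambda = 11.4 / 9.1 = 1.2527 hours

1.2527 hours


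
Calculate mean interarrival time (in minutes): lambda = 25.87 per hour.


Mean interarrival time = 60/lambda = 60/25.87 = 2.32 minutes

2.32 minutes


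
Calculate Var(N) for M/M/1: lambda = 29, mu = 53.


rho = 29/53; Var(N) = rho/(1-rho)^2 = 2.67

2.67


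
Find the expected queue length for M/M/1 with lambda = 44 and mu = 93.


rho = 44/93; Lq = rho^2/(1-rho) = 0.42

0.42


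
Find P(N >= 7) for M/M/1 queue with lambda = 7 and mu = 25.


P(N >= 7) = rho^7 = (7/25)^7 = 0.0001

0.0001


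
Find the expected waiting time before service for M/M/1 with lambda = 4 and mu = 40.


rho = 4/40; Wq = rho/(mu - lambda) = 0.0028 hours

0.0028 hours


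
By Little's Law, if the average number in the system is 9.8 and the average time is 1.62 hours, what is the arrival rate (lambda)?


lambda = L / W = 9.8 / 1.62 = 6.05 per hour

6.05 per hour


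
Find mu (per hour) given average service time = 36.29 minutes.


mu = 60 / avg_service_time = 60 / 36.29 = 1.65 per hour

1.65 per hour


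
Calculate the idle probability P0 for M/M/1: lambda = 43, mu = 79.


P0 = 1 - rho = 1 - 43/79 = 0.4557

0.4557


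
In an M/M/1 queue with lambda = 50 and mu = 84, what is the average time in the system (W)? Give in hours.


W = 1/(mu - lambda) = 1/(84 - 50) = 0.0294 hours

0.0294 hours


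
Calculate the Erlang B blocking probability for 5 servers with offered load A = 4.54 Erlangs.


B(N,A) = (A^N/N!) / sum(A^k/k!, k=0..N) with N=5, A=4.54 = 0.2465

0.2465


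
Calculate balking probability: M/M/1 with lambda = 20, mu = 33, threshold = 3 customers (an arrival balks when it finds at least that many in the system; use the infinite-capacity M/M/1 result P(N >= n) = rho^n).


P(N >= 3) = rho^3 = (20/33)^3 = 0.2226

0.2226


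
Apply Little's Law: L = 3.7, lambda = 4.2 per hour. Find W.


W = L / lambda = 3.7 / 4.2 = 0.881 hours

0.881 hours


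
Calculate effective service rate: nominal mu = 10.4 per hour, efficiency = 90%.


Effective rate = mu * efficiency = 10.4 * 0.9 = 9.36 per hour

9.36 per hour


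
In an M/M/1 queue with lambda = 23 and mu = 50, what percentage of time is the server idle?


Idle fraction = (1 - rho) * 100 = (1 - 23/50) * 100 = 54.0%

54.0%


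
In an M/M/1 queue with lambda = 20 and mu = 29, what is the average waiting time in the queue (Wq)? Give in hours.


rho = 20/29; Wq = rho/(mu - lambda) = 0.0766 hours

0.0766 hours


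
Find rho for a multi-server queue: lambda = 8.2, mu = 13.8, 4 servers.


rho = lambda / (c * mu) = 8.2 / (4 * 13.8) = 0.1486

0.1486


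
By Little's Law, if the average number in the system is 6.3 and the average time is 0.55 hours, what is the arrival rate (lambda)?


lambda = L / W = 6.3 / 0.55 = 11.45 per hour

11.45 per hour


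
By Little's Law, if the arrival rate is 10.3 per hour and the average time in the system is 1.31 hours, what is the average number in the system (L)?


L = lambda * W = 10.3 * 1.31 = 13.49

13.49


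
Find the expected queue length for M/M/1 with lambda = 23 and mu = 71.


rho = 23/71; Lq = rho^2/(1-rho) = 0.16

0.16


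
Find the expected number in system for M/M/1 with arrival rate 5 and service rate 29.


rho = 5/29; L = rho/(1-rho) = 0.21

0.21


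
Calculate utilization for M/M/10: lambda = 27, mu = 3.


rho = lambda/(c*mu) = 27/(10*3) = 0.9

0.9


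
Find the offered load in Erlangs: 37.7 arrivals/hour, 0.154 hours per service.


Offered load a = lambda * E[S] = 37.7 * 0.154 = 5.81 Erlangs

5.81 Erlangs


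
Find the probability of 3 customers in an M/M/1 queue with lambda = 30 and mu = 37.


rho = 30/37; P(n) = (1-rho)*rho^n = (1-30/37)*(30/37)^3 = 0.1008

0.1008


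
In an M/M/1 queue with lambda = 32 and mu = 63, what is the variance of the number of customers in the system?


rho = 32/63; Var(N) = rho/(1-rho)^2 = 2.1

2.1


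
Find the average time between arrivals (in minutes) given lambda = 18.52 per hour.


Mean interarrival time = 60/lambda = 60/18.52 = 3.24 minutes

3.24 minutes


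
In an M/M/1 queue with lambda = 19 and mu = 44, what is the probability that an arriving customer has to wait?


P(wait) = rho = lambda/mu = 19/44 = 0.4318

0.4318


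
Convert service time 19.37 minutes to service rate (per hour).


mu = 60 / avg_service_time = 60 / 19.37 = 3.1 per hour

3.1 per hour


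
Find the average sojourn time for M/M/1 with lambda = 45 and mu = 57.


W = 1/(mu - lambda) = 1/(57 - 45) = 0.0833 hours

0.0833 hours


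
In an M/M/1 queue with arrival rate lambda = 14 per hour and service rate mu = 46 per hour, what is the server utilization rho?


rho = lambda/mu = 14/46 = 0.3043

0.3043


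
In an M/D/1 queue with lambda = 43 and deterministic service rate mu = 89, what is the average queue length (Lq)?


M/D/1: Lq = rho^2 / (2*(1-rho)) where rho = 43/89; Lq = 0.23

0.23


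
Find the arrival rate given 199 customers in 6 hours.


lambda = total arrivals / time = 199 / 6 = 33.17 per hour

33.17 per hour


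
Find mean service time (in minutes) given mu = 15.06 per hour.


Mean service time = 60/mu = 60/15.06 = 3.98 minutes

3.98 minutes


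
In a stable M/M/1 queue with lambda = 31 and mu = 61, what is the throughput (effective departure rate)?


For a stable queue (lambda < mu), throughput = lambda = 31 per hour

31 per hour


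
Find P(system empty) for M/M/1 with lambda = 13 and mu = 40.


P0 = 1 - rho = 1 - 13/40 = 0.675

0.675


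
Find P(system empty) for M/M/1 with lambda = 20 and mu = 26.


P0 = 1 - rho = 1 - 20/26 = 0.2308

0.2308


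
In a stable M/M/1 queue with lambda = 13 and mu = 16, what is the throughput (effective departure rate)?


For a stable queue (lambda < mu), throughput = lambda = 13 per hour

13 per hour


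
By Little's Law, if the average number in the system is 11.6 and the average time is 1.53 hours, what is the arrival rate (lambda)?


lambda = L / W = 11.6 / 1.53 = 7.58 per hour

7.58 per hour


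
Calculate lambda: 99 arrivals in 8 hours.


lambda = total arrivals / time = 99 / 8 = 12.38 per hour

12.38 per hour


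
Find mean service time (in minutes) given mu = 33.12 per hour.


Mean service time = 60/mu = 60/33.12 = 1.81 minutes

1.81 minutes


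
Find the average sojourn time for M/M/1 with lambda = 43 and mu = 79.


W = 1/(mu - lambda) = 1/(79 - 43) = 0.0278 hours

0.0278 hours


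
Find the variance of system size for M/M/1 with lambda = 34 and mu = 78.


rho = 34/78; Var(N) = rho/(1-rho)^2 = 1.37

1.37


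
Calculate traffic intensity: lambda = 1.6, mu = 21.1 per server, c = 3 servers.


rho = lambda / (c * mu) = 1.6 / (3 * 21.1) = 0.0253

0.0253


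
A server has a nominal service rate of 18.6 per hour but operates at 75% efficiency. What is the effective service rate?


Effective rate = mu * efficiency = 18.6 * 0.75 = 13.95 per hour

13.95 per hour


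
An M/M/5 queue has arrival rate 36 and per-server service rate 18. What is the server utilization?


rho = lambda/(c*mu) = 36/(5*18) = 0.4

0.4


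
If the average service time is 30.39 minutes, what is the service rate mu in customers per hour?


mu = 60 / avg_service_time = 60 / 30.39 = 1.97 per hour

1.97 per hour


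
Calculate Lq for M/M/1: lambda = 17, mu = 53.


rho = 17/53; Lq = rho^2/(1-rho) = 0.15

0.15


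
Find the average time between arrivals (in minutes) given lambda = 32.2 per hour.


Mean interarrival time = 60/lambda = 60/32.2 = 1.86 minutes

1.86 minutes


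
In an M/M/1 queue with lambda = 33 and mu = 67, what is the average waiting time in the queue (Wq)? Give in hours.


rho = 33/67; Wq = rho/(mu - lambda) = 0.0145 hours

0.0145 hours


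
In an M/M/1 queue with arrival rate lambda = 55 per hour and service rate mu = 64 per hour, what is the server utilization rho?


rho = lambda/mu = 55/64 = 0.8594

0.8594


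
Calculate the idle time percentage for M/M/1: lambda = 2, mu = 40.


Idle fraction = (1 - rho) * 100 = (1 - 2/40) * 100 = 95.0%

95.0%


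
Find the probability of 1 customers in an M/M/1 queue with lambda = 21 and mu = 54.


rho = 21/54; P(n) = (1-rho)*rho^n = (1-21/54)*(21/54)^1 = 0.2377

0.2377


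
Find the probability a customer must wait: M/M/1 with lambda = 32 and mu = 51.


P(wait) = rho = lambda/mu = 32/51 = 0.6275

0.6275


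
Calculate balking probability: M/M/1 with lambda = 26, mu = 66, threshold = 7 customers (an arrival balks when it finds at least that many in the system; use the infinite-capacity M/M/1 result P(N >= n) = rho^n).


P(N >= 7) = rho^7 = (26/66)^7 = 0.0015

0.0015


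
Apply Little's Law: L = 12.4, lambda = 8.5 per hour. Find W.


W = L / lambda = 12.4 / 8.5 = 1.4588 hours

1.4588 hours


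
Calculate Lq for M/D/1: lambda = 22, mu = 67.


M/D/1: Lq = rho^2 / (2*(1-rho)) where rho = 22/67; Lq = 0.08

0.08


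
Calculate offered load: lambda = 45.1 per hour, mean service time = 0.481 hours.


Offered load a = lambda * E[S] = 45.1 * 0.481 = 21.69 Erlangs

21.69 Erlangs


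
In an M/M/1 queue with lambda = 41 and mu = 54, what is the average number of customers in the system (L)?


rho = 41/54; L = rho/(1-rho) = 3.15

3.15


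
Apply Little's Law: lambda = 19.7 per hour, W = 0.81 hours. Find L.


L = lambda * W = 19.7 * 0.81 = 15.96

15.96


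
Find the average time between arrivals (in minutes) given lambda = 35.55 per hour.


Mean interarrival time = 60/lambda = 60/35.55 = 1.69 minutes

1.69 minutes


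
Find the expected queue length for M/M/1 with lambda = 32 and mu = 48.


rho = 32/48; Lq = rho^2/(1-rho) = 1.33

1.33


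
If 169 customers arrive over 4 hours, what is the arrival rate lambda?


lambda = total arrivals / time = 169 / 4 = 42.25 per hour

42.25 per hour


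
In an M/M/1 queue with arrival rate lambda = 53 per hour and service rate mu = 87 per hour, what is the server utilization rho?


rho = lambda/mu = 53/87 = 0.6092

0.6092


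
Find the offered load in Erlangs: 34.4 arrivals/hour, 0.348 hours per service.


Offered load a = lambda * E[S] = 34.4 * 0.348 = 11.97 Erlangs

11.97 Erlangs


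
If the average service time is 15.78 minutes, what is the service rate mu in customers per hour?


mu = 60 / avg_service_time = 60 / 15.78 = 3.8 per hour

3.8 per hour


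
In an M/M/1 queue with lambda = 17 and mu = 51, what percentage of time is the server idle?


Idle fraction = (1 - rho) * 100 = (1 - 17/51) * 100 = 66.7%

66.7%


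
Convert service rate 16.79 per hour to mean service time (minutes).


Mean service time = 60/mu = 60/16.79 = 3.57 minutes

3.57 minutes


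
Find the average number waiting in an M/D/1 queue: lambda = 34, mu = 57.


M/D/1: Lq = rho^2 / (2*(1-rho)) where rho = 34/57; Lq = 0.44

0.44


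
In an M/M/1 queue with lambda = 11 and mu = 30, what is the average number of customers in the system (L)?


rho = 11/30; L = rho/(1-rho) = 0.58

0.58


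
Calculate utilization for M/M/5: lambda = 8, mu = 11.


rho = lambda/(c*mu) = 8/(5*11) = 0.1455

0.1455


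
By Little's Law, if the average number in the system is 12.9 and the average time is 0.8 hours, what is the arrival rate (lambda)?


lambda = L / W = 12.9 / 0.8 = 16.13 per hour

16.13 per hour


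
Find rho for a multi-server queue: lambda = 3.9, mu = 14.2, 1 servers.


rho = lambda / (c * mu) = 3.9 / (1 * 14.2) = 0.2746

0.2746


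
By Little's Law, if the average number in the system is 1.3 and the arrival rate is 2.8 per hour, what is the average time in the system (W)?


W = L / lambda = 1.3 / 2.8 = 0.4643 hours

0.4643 hours


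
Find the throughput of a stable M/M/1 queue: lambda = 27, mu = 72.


For a stable queue (lambda < mu), throughput = lambda = 27 per hour

27 per hour


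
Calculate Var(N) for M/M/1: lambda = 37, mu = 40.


rho = 37/40; Var(N) = rho/(1-rho)^2 = 164.44

164.44


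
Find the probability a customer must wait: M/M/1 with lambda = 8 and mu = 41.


P(wait) = rho = lambda/mu = 8/41 = 0.1951

0.1951


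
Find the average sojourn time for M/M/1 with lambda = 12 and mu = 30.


W = 1/(mu - lambda) = 1/(30 - 12) = 0.0556 hours

0.0556 hours


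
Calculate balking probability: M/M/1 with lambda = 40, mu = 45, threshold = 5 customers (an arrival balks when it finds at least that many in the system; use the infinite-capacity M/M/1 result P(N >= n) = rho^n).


P(N >= 5) = rho^5 = (40/45)^5 = 0.5549

0.5549


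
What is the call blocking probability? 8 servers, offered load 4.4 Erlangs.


B(N,A) = (A^N/N!) / sum(A^k/k!, k=0..N) with N=8, A=4.4 = 0.0444

0.0444


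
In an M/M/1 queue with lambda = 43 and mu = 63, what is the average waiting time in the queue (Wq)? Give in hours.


rho = 43/63; Wq = rho/(mu - lambda) = 0.0341 hours

0.0341 hours
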